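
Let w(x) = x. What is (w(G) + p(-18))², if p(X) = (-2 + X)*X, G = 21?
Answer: 145161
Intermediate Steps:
p(X) = X*(-2 + X)
(w(G) + p(-18))² = (21 - 18*(-2 - 18))² = (21 - 18*(-20))² = (21 + 360)² = 381² = 145161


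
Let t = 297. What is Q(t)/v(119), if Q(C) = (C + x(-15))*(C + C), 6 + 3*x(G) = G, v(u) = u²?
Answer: 172260/14161 ≈ 12.164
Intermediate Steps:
x(G) = -2 + G/3
Q(C) = 2*C*(-7 + C) (Q(C) = (C + (-2 + (⅓)*(-15)))*(C + C) = (C + (-2 - 5))*(2*C) = (C - 7)*(2*C) = (-7 + C)*(2*C) = 2*C*(-7 + C))
Q(t)/v(119) = (2*297*(-7 + 297))/(119²) = (2*297*290)/14161 = 172260*(1/14161) = 172260/14161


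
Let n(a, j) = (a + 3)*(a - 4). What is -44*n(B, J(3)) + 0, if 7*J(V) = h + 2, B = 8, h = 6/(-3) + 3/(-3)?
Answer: -1936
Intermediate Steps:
h = -3 (h = 6*(-1/3) + 3*(-1/3) = -2 - 1 = -3)
J(V) = -1/7 (J(V) = (-3 + 2)/7 = (1/7)*(-1) = -1/7)
n(a, j) = (-4 + a)*(3 + a) (n(a, j) = (3 + a)*(-4 + a) = (-4 + a)*(3 + a))
-44*n(B, J(3)) + 0 = -44*(-12 + 8**2 - 1*8) + 0 = -44*(-12 + 64 - 8) + 0 = -44*44 + 0 = -1936 + 0 = -1936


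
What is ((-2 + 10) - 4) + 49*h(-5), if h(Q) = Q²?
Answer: 1229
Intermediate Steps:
((-2 + 10) - 4) + 49*h(-5) = ((-2 + 10) - 4) + 49*(-5)² = (8 - 4) + 49*25 = 4 + 1225 = 1229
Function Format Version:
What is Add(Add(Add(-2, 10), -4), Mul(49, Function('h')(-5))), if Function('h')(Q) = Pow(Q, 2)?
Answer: 1229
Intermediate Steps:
Add(Add(Add(-2, 10), -4), Mul(49, Function('h')(-5))) = Add(Add(Add(-2, 10), -4), Mul(49, Pow(-5, 2))) = Add(Add(8, -4), Mul(49, 25)) = Add(4, 1225) = 1229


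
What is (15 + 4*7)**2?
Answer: 1849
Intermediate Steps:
(15 + 4*7)**2 = (15 + 28)**2 = 43**2 = 1849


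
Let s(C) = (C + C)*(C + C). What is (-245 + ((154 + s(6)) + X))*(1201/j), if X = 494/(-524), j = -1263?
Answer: -16380439/330906 ≈ -49.502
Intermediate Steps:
s(C) = 4*C² (s(C) = (2*C)*(2*C) = 4*C²)
X = -247/262 (X = 494*(-1/524) = -247/262 ≈ -0.94275)
(-245 + ((154 + s(6)) + X))*(1201/j) = (-245 + ((154 + 4*6²) - 247/262))*(1201/(-1263)) = (-245 + ((154 + 4*36) - 247/262))*(1201*(-1/1263)) = (-245 + ((154 + 144) - 247/262))*(-1201/1263) = (-245 + (298 - 247/262))*(-1201/1263) = (-245 + 77829/262)*(-1201/1263) = (13639/262)*(-1201/1263) = -16380439/330906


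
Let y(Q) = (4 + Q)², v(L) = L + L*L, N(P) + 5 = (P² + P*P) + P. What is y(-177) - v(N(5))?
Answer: 27379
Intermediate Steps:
N(P) = -5 + P + 2*P² (N(P) = -5 + ((P² + P*P) + P) = -5 + ((P² + P²) + P) = -5 + (2*P² + P) = -5 + (P + 2*P²) = -5 + P + 2*P²)
v(L) = L + L²
y(-177) - v(N(5)) = (4 - 177)² - (-5 + 5 + 2*5²)*(1 + (-5 + 5 + 2*5²)) = (-173)² - (-5 + 5 + 2*25)*(1 + (-5 + 5 + 2*25)) = 29929 - (-5 + 5 + 50)*(1 + (-5 + 5 + 50)) = 29929 - 50*(1 + 50) = 29929 - 50*51 = 29929 - 1*2550 = 29929 - 2550 = 27379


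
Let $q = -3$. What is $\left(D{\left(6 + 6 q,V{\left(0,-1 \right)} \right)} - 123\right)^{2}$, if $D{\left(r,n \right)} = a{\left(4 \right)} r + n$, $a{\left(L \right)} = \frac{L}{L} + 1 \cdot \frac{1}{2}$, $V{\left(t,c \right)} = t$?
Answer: $19881$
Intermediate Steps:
$a{\left(L \right)} = \frac{3}{2}$ ($a{\left(L \right)} = 1 + 1 \cdot \frac{1}{2} = 1 + \frac{1}{2} = \frac{3}{2}$)
$D{\left(r,n \right)} = n + \frac{3 r}{2}$ ($D{\left(r,n \right)} = \frac{3 r}{2} + n = n + \frac{3 r}{2}$)
$\left(D{\left(6 + 6 q,V{\left(0,-1 \right)} \right)} - 123\right)^{2} = \left(\left(0 + \frac{3 \left(6 + 6 \left(-3\right)\right)}{2}\right) - 123\right)^{2} = \left(\left(0 + \frac{3 \left(6 - 18\right)}{2}\right) - 123\right)^{2} = \left(\left(0 + \frac{3}{2} \left(-12\right)\right) - 123\right)^{2} = \left(\left(0 - 18\right) - 123\right)^{2} = \left(-18 - 123\right)^{2} = \left(-141\right)^{2} = 19881$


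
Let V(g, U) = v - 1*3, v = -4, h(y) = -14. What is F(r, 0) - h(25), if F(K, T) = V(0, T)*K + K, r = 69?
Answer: -400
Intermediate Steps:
V(g, U) = -7 (V(g, U) = -4 - 1*3 = -4 - 3 = -7)
F(K, T) = -6*K (F(K, T) = -7*K + K = -6*K)
F(r, 0) - h(25) = -6*69 - 1*(-14) = -414 + 14 = -400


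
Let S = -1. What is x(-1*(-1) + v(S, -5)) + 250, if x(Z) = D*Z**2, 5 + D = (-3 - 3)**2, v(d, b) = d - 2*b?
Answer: 3350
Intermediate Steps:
D = 31 (D = -5 + (-3 - 3)**2 = -5 + (-6)**2 = -5 + 36 = 31)
x(Z) = 31*Z**2
x(-1*(-1) + v(S, -5)) + 250 = 31*(-1*(-1) + (-1 - 2*(-5)))**2 + 250 = 31*(1 + (-1 + 10))**2 + 250 = 31*(1 + 9)**2 + 250 = 31*10**2 + 250 = 31*100 + 250 = 3100 + 250 = 3350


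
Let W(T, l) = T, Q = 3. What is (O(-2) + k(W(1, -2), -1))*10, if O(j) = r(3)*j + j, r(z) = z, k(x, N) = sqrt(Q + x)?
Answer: -60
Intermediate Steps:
k(x, N) = sqrt(3 + x)
O(j) = 4*j (O(j) = 3*j + j = 4*j)
(O(-2) + k(W(1, -2), -1))*10 = (4*(-2) + sqrt(3 + 1))*10 = (-8 + sqrt(4))*10 = (-8 + 2)*10 = -6*10 = -60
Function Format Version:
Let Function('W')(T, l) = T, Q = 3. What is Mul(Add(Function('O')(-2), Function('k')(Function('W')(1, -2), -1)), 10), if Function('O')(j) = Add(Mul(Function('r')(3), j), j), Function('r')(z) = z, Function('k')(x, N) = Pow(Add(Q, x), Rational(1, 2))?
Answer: -60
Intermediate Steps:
Function('k')(x, N) = Pow(Add(3, x), Rational(1, 2))
Function('O')(j) = Mul(4, j) (Function('O')(j) = Add(Mul(3, j), j) = Mul(4, j))
Mul(Add(Function('O')(-2), Function('k')(Function('W')(1, -2), -1)), 10) = Mul(Add(Mul(4, -2), Pow(Add(3, 1), Rational(1, 2))), 10) = Mul(Add(-8, Pow(4, Rational(1, 2))), 10) = Mul(Add(-8, 2), 10) = Mul(-6, 10) = -60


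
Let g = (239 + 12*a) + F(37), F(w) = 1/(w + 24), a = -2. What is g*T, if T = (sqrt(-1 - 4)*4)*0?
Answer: 0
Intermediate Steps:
F(w) = 1/(24 + w)
g = 13116/61 (g = (239 + 12*(-2)) + 1/(24 + 37) = (239 - 24) + 1/61 = 215 + 1/61 = 13116/61 ≈ 215.02)
T = 0 (T = (sqrt(-5)*4)*0 = ((I*sqrt(5))*4)*0 = (4*I*sqrt(5))*0 = 0)
g*T = (13116/61)*0 = 0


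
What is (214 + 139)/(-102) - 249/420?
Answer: -28943/7140 ≈ -4.0536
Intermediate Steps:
(214 + 139)/(-102) - 249/420 = 353*(-1/102) - 249*1/420 = -353/102 - 83/140 = -28943/7140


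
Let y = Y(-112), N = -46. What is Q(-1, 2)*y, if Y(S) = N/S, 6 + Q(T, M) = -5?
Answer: -253/56 ≈ -4.5179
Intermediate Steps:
Q(T, M) = -11 (Q(T, M) = -6 - 5 = -11)
Y(S) = -46/S
y = 23/56 (y = -46/(-112) = -46*(-1/112) = 23/56 ≈ 0.41071)
Q(-1, 2)*y = -11*23/56 = -253/56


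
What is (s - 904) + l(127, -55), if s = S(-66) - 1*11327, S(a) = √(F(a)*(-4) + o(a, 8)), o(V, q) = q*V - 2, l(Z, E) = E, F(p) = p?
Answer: -12286 + I*√266 ≈ -12286.0 + 16.31*I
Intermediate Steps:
o(V, q) = -2 + V*q (o(V, q) = V*q - 2 = -2 + V*q)
S(a) = √(-2 + 4*a) (S(a) = √(a*(-4) + (-2 + a*8)) = √(-4*a + (-2 + 8*a)) = √(-2 + 4*a))
s = -11327 + I*√266 (s = √(-2 + 4*(-66)) - 1*11327 = √(-2 - 264) - 11327 = √(-266) - 11327 = I*√266 - 11327 = -11327 + I*√266 ≈ -11327.0 + 16.31*I)
(s - 904) + l(127, -55) = ((-11327 + I*√266) - 904) - 55 = (-12231 + I*√266) - 55 = -12286 + I*√266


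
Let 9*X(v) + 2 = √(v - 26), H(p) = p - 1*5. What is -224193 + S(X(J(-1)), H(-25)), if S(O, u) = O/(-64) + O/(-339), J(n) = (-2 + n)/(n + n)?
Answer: -21888410573/97632 - 2821*I*√2/390528 ≈ -2.2419e+5 - 0.010216*I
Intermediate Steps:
J(n) = (-2 + n)/(2*n) (J(n) = (-2 + n)/((2*n)) = (-2 + n)*(1/(2*n)) = (-2 + n)/(2*n))
H(p) = -5 + p (H(p) = p - 5 = -5 + p)
X(v) = -2/9 + √(-26 + v)/9 (X(v) = -2/9 + √(v - 26)/9 = -2/9 + √(-26 + v)/9)
S(O, u) = -403*O/21696 (S(O, u) = O*(-1/64) + O*(-1/339) = -O/64 - O/339 = -403*O/21696)
-224193 + S(X(J(-1)), H(-25)) = -224193 - 403*(-2/9 + √(-26 + (½)*(-2 - 1)/(-1))/9)/21696 = -224193 - 403*(-2/9 + √(-26 + (½)*(-1)*(-3))/9)/21696 = -224193 - 403*(-2/9 + √(-26 + 3/2)/9)/21696 = -224193 - 403*(-2/9 + √(-49/2)/9)/21696 = -224193 - 403*(-2/9 + (7*I*√2/2)/9)/21696 = -224193 - 403*(-2/9 + 7*I*√2/18)/21696 = -224193 + (403/97632 - 2821*I*√2/390528) = -21888410573/97632 - 2821*I*√2/390528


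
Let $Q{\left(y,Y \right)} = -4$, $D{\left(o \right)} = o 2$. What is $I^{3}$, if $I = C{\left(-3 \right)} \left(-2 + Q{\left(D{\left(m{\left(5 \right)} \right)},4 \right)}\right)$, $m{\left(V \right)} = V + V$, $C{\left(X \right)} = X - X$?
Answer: $0$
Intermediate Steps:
$C{\left(X \right)} = 0$
$m{\left(V \right)} = 2 V$
$D{\left(o \right)} = 2 o$
$I = 0$ ($I = 0 \left(-2 - 4\right) = 0 \left(-6\right) = 0$)
$I^{3} = 0^{3} = 0$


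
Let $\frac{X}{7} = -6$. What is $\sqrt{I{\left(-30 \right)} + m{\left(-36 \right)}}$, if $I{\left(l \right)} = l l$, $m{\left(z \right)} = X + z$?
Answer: $\sqrt{822} \approx 28.671$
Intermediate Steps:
$X = -42$ ($X = 7 \left(-6\right) = -42$)
$m{\left(z \right)} = -42 + z$
$I{\left(l \right)} = l^{2}$
$\sqrt{I{\left(-30 \right)} + m{\left(-36 \right)}} = \sqrt{\left(-30\right)^{2} - 78} = \sqrt{900 - 78} = \sqrt{822}$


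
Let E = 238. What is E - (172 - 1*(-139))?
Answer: -73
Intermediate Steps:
E - (172 - 1*(-139)) = 238 - (172 - 1*(-139)) = 238 - (172 + 139) = 238 - 1*311 = 238 - 311 = -73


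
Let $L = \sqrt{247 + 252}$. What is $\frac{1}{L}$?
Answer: $\frac{\sqrt{499}}{499} \approx 0.044766$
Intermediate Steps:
$L = \sqrt{499} \approx 22.338$
$\frac{1}{L} = \frac{1}{\sqrt{499}} = \frac{\sqrt{499}}{499}$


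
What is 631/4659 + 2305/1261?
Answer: 11534686/5874999 ≈ 1.9634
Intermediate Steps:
631/4659 + 2305/1261 = 11534686/5874999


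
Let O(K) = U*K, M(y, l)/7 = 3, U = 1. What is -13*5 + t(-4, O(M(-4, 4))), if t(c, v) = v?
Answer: -44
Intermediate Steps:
M(y, l) = 21 (M(y, l) = 7*3 = 21)
O(K) = K (O(K) = 1*K = K)
-13*5 + t(-4, O(M(-4, 4))) = -13*5 + 21 = -65 + 21 = -44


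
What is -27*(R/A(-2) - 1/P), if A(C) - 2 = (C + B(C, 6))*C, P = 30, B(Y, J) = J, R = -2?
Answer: -81/10 ≈ -8.1000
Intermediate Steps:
A(C) = 2 + C*(6 + C) (A(C) = 2 + (C + 6)*C = 2 + (6 + C)*C = 2 + C*(6 + C))
-27*(R/A(-2) - 1/P) = -27*(-2/(2 + (-2)² + 6*(-2)) - 1/30) = -27*(-2/(2 + 4 - 12) - 1*1/30) = -27*(-2/(-6) - 1/30) = -27*(-2*(-⅙) - 1/30) = -27*(⅓ - 1/30) = -27*3/10 = -81/10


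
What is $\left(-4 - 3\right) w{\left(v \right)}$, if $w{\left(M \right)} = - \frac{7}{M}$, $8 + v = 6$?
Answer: $- \frac{49}{2} \approx -24.5$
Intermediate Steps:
$v = -2$ ($v = -8 + 6 = -2$)
$\left(-4 - 3\right) w{\left(v \right)} = \left(-4 - 3\right) \left(- \frac{7}{-2}\right) = - 7 \left(\left(-7\right) \left(- \frac{1}{2}\right)\right) = \left(-7\right) \frac{7}{2} = - \frac{49}{2}$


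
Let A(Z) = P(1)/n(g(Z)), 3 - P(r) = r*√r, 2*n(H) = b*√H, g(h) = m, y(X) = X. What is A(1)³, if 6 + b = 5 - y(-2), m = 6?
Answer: 16*√6/9 ≈ 4.3546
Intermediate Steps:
b = 1 (b = -6 + (5 - 1*(-2)) = -6 + (5 + 2) = -6 + 7 = 1)
g(h) = 6
n(H) = √H/2 (n(H) = (1*√H)/2 = √H/2)
P(r) = 3 - r^(3/2) (P(r) = 3 - r*√r = 3 - r^(3/2))
A(Z) = 2*√6/3 (A(Z) = (3 - 1^(3/2))/((√6/2)) = (3 - 1*1)*(√6/3) = (3 - 1)*(√6/3) = 2*(√6/3) = 2*√6/3)
A(1)³ = (2*√6/3)³ = 16*√6/9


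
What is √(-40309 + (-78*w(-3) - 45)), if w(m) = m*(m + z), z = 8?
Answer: 4*I*√2449 ≈ 197.95*I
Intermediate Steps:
w(m) = m*(8 + m) (w(m) = m*(m + 8) = m*(8 + m))
√(-40309 + (-78*w(-3) - 45)) = √(-40309 + (-(-234)*(8 - 3) - 45)) = √(-40309 + (-(-234)*5 - 45)) = √(-40309 + (-78*(-15) - 45)) = √(-40309 + (1170 - 45)) = √(-40309 + 1125) = √(-39184) = 4*I*√2449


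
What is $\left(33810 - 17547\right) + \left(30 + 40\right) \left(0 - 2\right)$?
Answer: $16123$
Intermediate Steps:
$\left(33810 - 17547\right) + \left(30 + 40\right) \left(0 - 2\right) = 16263 + 70 \left(-2\right) = 16263 - 140 = 16123$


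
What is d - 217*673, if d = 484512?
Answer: 338471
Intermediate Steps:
d - 217*673 = 484512 - 217*673 = 484512 - 146041 = 338471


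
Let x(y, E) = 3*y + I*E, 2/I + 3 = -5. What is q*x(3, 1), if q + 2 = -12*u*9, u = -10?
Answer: 18865/2 ≈ 9432.5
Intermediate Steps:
I = -1/4 (I = 2/(-3 - 5) = 2/(-8) = 2*(-1/8) = -1/4 ≈ -0.25000)
x(y, E) = 3*y - E/4
q = 1078 (q = -2 - 12*(-10)*9 = -2 + 120*9 = -2 + 1080 = 1078)
q*x(3, 1) = 1078*(3*3 - 1/4*1) = 1078*(9 - 1/4) = 1078*(35/4) = 18865/2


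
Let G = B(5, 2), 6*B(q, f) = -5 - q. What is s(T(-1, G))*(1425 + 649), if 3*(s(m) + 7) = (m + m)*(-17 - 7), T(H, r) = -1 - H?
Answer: -14518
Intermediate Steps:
B(q, f) = -⅚ - q/6 (B(q, f) = (-5 - q)/6 = -⅚ - q/6)
G = -5/3 (G = -⅚ - ⅙*5 = -⅚ - ⅚ = -5/3 ≈ -1.6667)
s(m) = -7 - 16*m (s(m) = -7 + ((m + m)*(-17 - 7))/3 = -7 + ((2*m)*(-24))/3 = -7 + (-48*m)/3 = -7 - 16*m)
s(T(-1, G))*(1425 + 649) = (-7 - 16*(-1 - 1*(-1)))*(1425 + 649) = (-7 - 16*(-1 + 1))*2074 = (-7 - 16*0)*2074 = (-7 + 0)*2074 = -7*2074 = -14518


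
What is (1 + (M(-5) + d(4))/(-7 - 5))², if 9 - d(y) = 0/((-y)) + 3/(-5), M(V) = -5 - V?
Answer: 1/25 ≈ 0.040000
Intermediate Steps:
d(y) = 48/5 (d(y) = 9 - (0/((-y)) + 3/(-5)) = 9 - (0*(-1/y) + 3*(-⅕)) = 9 - (0 - ⅗) = 9 - 1*(-⅗) = 9 + ⅗ = 48/5)
(1 + (M(-5) + d(4))/(-7 - 5))² = (1 + ((-5 - 1*(-5)) + 48/5)/(-7 - 5))² = (1 + ((-5 + 5) + 48/5)/(-12))² = (1 + (0 + 48/5)*(-1/12))² = (1 + (48/5)*(-1/12))² = (1 - ⅘)² = (⅕)² = 1/25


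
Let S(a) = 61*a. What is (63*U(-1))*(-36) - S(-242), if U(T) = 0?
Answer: 14762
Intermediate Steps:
(63*U(-1))*(-36) - S(-242) = (63*0)*(-36) - 61*(-242) = 0*(-36) - 1*(-14762) = 0 + 14762 = 14762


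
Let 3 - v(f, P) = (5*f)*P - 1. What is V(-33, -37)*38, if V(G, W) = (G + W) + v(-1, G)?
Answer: -8778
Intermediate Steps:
v(f, P) = 4 - 5*P*f (v(f, P) = 3 - ((5*f)*P - 1) = 3 - (5*P*f - 1) = 3 - (-1 + 5*P*f) = 3 + (1 - 5*P*f) = 4 - 5*P*f)
V(G, W) = 4 + W + 6*G (V(G, W) = (G + W) + (4 - 5*G*(-1)) = (G + W) + (4 + 5*G) = 4 + W + 6*G)
V(-33, -37)*38 = (4 - 37 + 6*(-33))*38 = (4 - 37 - 198)*38 = -231*38 = -8778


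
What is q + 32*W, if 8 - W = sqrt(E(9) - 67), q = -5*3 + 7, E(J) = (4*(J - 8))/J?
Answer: 248 - 32*I*sqrt(599)/3 ≈ 248.0 - 261.06*I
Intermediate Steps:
E(J) = (-32 + 4*J)/J (E(J) = (4*(-8 + J))/J = (-32 + 4*J)/J)
q = -8 (q = -15 + 7 = -8)
W = 8 - I*sqrt(599)/3 (W = 8 - sqrt((4 - 32/9) - 67) = 8 - sqrt(4/9 - 67) = 8 - sqrt(-599/9) = 8 - I*sqrt(599)/3 ≈ 8.0 - 8.1582*I)
q + 32*W = -8 + 32*(8 - I*sqrt(599)/3) = -8 + (256 - 32*I*sqrt(599)/3) = 248 - 32*I*sqrt(599)/3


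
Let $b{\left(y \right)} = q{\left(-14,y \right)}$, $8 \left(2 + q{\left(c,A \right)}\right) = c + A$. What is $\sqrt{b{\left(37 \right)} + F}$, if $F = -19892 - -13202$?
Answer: $\frac{i \sqrt{107026}}{4} \approx 81.787 i$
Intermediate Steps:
$q{\left(c,A \right)} = -2 + \frac{A}{8} + \frac{c}{8}$ ($q{\left(c,A \right)} = -2 + \frac{c + A}{8} = -2 + \frac{A + c}{8} = -2 + \left(\frac{A}{8} + \frac{c}{8}\right) = -2 + \frac{A}{8} + \frac{c}{8}$)
$b{\left(y \right)} = - \frac{15}{4} + \frac{y}{8}$ ($b{\left(y \right)} = -2 + \frac{y}{8} + \frac{1}{8} \left(-14\right) = -2 + \frac{y}{8} - \frac{7}{4} = - \frac{15}{4} + \frac{y}{8}$)
$F = -6690$ ($F = -19892 + 13202 = -6690$)
$\sqrt{b{\left(37 \right)} + F} = \sqrt{\left(- \frac{15}{4} + \frac{1}{8} \cdot 37\right) - 6690} = \sqrt{\left(- \frac{15}{4} + \frac{37}{8}\right) - 6690} = \sqrt{\frac{7}{8} - 6690} = \sqrt{- \frac{53513}{8}} = \frac{i \sqrt{107026}}{4}$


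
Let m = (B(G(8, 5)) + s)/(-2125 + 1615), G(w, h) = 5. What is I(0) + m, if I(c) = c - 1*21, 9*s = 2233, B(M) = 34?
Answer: -98929/4590 ≈ -21.553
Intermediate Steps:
s = 2233/9 (s = (⅑)*2233 = 2233/9 ≈ 248.11)
I(c) = -21 + c (I(c) = c - 21 = -21 + c)
m = -2539/4590 (m = (34 + 2233/9)/(-2125 + 1615) = (2539/9)/(-510) = (2539/9)*(-1/510) = -2539/4590 ≈ -0.55316)
I(0) + m = (-21 + 0) - 2539/4590 = -21 - 2539/4590 = -98929/4590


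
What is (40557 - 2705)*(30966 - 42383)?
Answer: -432156284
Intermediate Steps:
(40557 - 2705)*(30966 - 42383) = 37852*(-11417) = -432156284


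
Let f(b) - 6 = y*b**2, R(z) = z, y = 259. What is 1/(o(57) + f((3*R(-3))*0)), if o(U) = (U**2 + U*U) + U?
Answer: 1/6561 ≈ 0.00015242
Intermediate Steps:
f(b) = 6 + 259*b**2
o(U) = U + 2*U**2 (o(U) = (U**2 + U**2) + U = 2*U**2 + U = U + 2*U**2)
1/(o(57) + f((3*R(-3))*0)) = 1/(57*(1 + 2*57) + (6 + 259*((3*(-3))*0)**2)) = 1/(57*(1 + 114) + (6 + 259*(-9*0)**2)) = 1/(57*115 + (6 + 259*0**2)) = 1/(6555 + (6 + 259*0)) = 1/(6555 + (6 + 0)) = 1/(6555 + 6) = 1/6561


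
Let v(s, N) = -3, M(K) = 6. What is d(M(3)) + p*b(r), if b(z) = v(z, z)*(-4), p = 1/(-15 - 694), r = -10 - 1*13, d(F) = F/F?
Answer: 697/709 ≈ 0.98308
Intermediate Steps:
d(F) = 1
r = -23 (r = -10 - 13 = -23)
p = -1/709 (p = 1/(-709) = -1/709 ≈ -0.0014104)
b(z) = 12 (b(z) = -3*(-4) = 12)
d(M(3)) + p*b(r) = 1 - 1/709*12 = 1 - 12/709 = 697/709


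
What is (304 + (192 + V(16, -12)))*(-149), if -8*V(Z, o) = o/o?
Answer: -591083/8 ≈ -73885.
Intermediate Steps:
V(Z, o) = -⅛ (V(Z, o) = -o/(8*o) = -⅛*1 = -⅛)
(304 + (192 + V(16, -12)))*(-149) = (304 + (192 - ⅛))*(-149) = (304 + 1535/8)*(-149) = (3967/8)*(-149) = -591083/8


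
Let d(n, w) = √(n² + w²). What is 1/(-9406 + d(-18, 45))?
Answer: -9406/88470487 - 9*√29/88470487 ≈ -0.00010687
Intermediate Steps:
1/(-9406 + d(-18, 45)) = 1/(-9406 + √((-18)² + 45²)) = 1/(-9406 + √(324 + 2025)) = 1/(-9406 + √2349) = 1/(-9406 + 9*√29)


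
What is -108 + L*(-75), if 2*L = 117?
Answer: -8991/2 ≈ -4495.5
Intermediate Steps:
L = 117/2 (L = (1/2)*117 = 117/2 ≈ 58.500)
-108 + L*(-75) = -108 + (117/2)*(-75) = -108 - 8775/2 = -8991/2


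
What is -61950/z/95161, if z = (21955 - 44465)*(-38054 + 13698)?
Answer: -6195/5217235702316 ≈ -1.1874e-9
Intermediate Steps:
z = 548253560 (z = -22510*(-24356) = 548253560)
-61950/z/95161 = -61950/548253560/95161 = -61950*1/548253560*(1/95161) = -6195/54825356*1/95161 = -6195/5217235702316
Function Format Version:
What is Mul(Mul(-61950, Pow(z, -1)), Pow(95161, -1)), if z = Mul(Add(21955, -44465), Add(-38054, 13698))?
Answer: Rational(-6195, 5217235702316) ≈ -1.1874e-9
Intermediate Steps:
z = 548253560 (z = Mul(-22510, -24356) = 548253560)
Mul(Mul(-61950, Pow(z, -1)), Pow(95161, -1)) = Mul(Mul(-61950, Pow(548253560, -1)), Pow(95161, -1)) = Mul(Mul(-61950, Rational(1, 548253560)), Rational(1, 95161)) = Mul(Rational(-6195, 54825356), Rational(1, 95161)) = Rational(-6195, 5217235702316)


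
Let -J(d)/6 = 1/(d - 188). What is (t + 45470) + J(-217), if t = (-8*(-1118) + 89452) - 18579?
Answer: 16913747/135 ≈ 1.2529e+5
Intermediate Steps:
t = 79817 (t = (8944 + 89452) - 18579 = 98396 - 18579 = 79817)
J(d) = -6/(-188 + d) (J(d) = -6/(d - 188) = -6/(-188 + d))
(t + 45470) + J(-217) = (79817 + 45470) - 6/(-188 - 217) = 125287 - 6/(-405) = 125287 - 6*(-1/405) = 125287 + 2/135 = 16913747/135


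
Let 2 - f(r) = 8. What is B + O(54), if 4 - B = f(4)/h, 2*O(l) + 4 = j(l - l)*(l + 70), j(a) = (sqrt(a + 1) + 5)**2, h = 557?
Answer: 1244344/557 ≈ 2234.0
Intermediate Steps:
f(r) = -6 (f(r) = 2 - 1*8 = 2 - 8 = -6)
j(a) = (5 + sqrt(1 + a))**2 (j(a) = (sqrt(1 + a) + 5)**2 = (5 + sqrt(1 + a))**2)
O(l) = 1258 + 18*l (O(l) = -2 + ((5 + sqrt(1 + (l - l)))**2*(l + 70))/2 = -2 + ((5 + sqrt(1 + 0))**2*(70 + l))/2 = -2 + ((5 + sqrt(1))**2*(70 + l))/2 = -2 + ((5 + 1)**2*(70 + l))/2 = -2 + (6**2*(70 + l))/2 = -2 + (36*(70 + l))/2 = -2 + (2520 + 36*l)/2 = -2 + (1260 + 18*l) = 1258 + 18*l)
B = 2234/557 (B = 4 - (-6)/557 = 4 - 1*(-6/557) = 4 + 6/557 = 2234/557 ≈ 4.0108)
B + O(54) = 2234/557 + (1258 + 18*54) = 2234/557 + (1258 + 972) = 2234/557 + 2230 = 1244344/557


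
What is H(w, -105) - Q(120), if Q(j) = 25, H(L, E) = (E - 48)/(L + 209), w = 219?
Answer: -10853/428 ≈ -25.357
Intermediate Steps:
H(L, E) = (-48 + E)/(209 + L)
H(w, -105) - Q(120) = (-48 - 105)/(209 + 219) - 1*25 = -153/428 - 25 = -10853/428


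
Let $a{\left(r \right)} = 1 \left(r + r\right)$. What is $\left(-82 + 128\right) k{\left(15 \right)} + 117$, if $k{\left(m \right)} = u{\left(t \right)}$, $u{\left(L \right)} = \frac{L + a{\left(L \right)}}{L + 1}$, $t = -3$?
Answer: $324$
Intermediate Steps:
$a{\left(r \right)} = 2 r$ ($a{\left(r \right)} = 1 \cdot 2 r = 2 r$)
$u{\left(L \right)} = \frac{3 L}{1 + L}$ ($u{\left(L \right)} = \frac{L + 2 L}{L + 1} = \frac{3 L}{1 + L}$)
$k{\left(m \right)} = \frac{9}{2}$ ($k{\left(m \right)} = 3 \left(-3\right) \frac{1}{1 - 3} = 3 \left(-3\right) \frac{1}{-2} = 3 \left(-3\right) \left(- \frac{1}{2}\right) = \frac{9}{2}$)
$\left(-82 + 128\right) k{\left(15 \right)} + 117 = \left(-82 + 128\right) \frac{9}{2} + 117 = 46 \cdot \frac{9}{2} + 117 = 207 + 117 = 324$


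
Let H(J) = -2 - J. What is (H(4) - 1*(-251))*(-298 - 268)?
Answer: -138670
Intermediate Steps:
(H(4) - 1*(-251))*(-298 - 268) = ((-2 - 1*4) - 1*(-251))*(-298 - 268) = ((-2 - 4) + 251)*(-566) = (-6 + 251)*(-566) = 245*(-566) = -138670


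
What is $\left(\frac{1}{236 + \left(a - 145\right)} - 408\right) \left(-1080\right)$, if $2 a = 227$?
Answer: $\frac{180219600}{409} \approx 4.4063 \cdot 10^{5}$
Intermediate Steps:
$a = \frac{227}{2}$ ($a = \frac{1}{2} \cdot 227 = \frac{227}{2} \approx 113.5$)
$\left(\frac{1}{236 + \left(a - 145\right)} - 408\right) \left(-1080\right) = \left(\frac{1}{236 + \left(\frac{227}{2} - 145\right)} - 408\right) \left(-1080\right) = \left(\frac{1}{236 - \frac{63}{2}} - 408\right) \left(-1080\right) = \left(\frac{1}{\frac{409}{2}} - 408\right) \left(-1080\right) = \left(\frac{2}{409} - 408\right) \left(-1080\right) = \left(- \frac{166870}{409}\right) \left(-1080\right) = \frac{180219600}{409}$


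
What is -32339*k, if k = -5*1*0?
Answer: 0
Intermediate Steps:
k = 0 (k = -5*0 = 0)
-32339*k = -32339*0 = 0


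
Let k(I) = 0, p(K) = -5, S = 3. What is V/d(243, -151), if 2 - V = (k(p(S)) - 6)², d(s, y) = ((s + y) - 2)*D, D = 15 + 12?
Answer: -17/1215 ≈ -0.013992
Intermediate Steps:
D = 27
d(s, y) = -54 + 27*s + 27*y (d(s, y) = ((s + y) - 2)*27 = (-2 + s + y)*27 = -54 + 27*s + 27*y)
V = -34 (V = 2 - (0 - 6)² = 2 - 1*(-6)² = 2 - 1*36 = 2 - 36 = -34)
V/d(243, -151) = -34/(-54 + 27*243 + 27*(-151)) = -34/(-54 + 6561 - 4077) = -34/2430 = -34*1/2430 = -17/1215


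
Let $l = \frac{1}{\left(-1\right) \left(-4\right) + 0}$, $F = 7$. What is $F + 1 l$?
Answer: $\frac{29}{4} \approx 7.25$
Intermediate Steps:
$l = \frac{1}{4}$ ($l = \frac{1}{4 + 0} = \frac{1}{4} \approx 0.25$)
$F + 1 l = 7 + 1 \cdot \frac{1}{4} = 7 + \frac{1}{4} = \frac{29}{4}$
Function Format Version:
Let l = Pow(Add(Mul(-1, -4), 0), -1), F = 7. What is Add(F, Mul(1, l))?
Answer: Rational(29, 4) ≈ 7.2500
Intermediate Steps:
l = Rational(1, 4) (l = Pow(Add(4, 0), -1) = Pow(4, -1) = Rational(1, 4) ≈ 0.25000)
Add(F, Mul(1, l)) = Add(7, Mul(1, Rational(1, 4))) = Add(7, Rational(1, 4)) = Rational(29, 4)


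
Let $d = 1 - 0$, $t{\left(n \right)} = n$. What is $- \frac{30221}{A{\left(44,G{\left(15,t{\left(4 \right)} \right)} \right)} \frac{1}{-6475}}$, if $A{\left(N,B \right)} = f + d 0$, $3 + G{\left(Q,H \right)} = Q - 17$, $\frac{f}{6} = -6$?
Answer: $- \frac{195680975}{36} \approx -5.4356 \cdot 10^{6}$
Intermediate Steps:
$f = -36$ ($f = 6 \left(-6\right) = -36$)
$d = 1$ ($d = 1 + 0 = 1$)
$G{\left(Q,H \right)} = -20 + Q$ ($G{\left(Q,H \right)} = -3 + \left(Q - 17\right) = -3 + \left(-17 + Q\right) = -20 + Q$)
$A{\left(N,B \right)} = -36$ ($A{\left(N,B \right)} = -36 + 1 \cdot 0 = -36 + 0 = -36$)
$- \frac{30221}{A{\left(44,G{\left(15,t{\left(4 \right)} \right)} \right)} \frac{1}{-6475}} = - \frac{30221}{\left(-36\right) \frac{1}{-6475}} = - \frac{30221}{\left(-36\right) \left(- \frac{1}{6475}\right)} = - \frac{30221}{\frac{36}{6475}} = \left(-30221\right) \frac{6475}{36} = - \frac{195680975}{36}$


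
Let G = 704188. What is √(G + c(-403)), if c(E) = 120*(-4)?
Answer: 2*√175927 ≈ 838.87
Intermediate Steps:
c(E) = -480
√(G + c(-403)) = √(704188 - 480) = √703708 = 2*√175927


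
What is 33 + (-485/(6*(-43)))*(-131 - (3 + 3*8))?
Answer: -34058/129 ≈ -264.02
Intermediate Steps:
33 + (-485/(6*(-43)))*(-131 - (3 + 3*8)) = 33 + (-485/(-258))*(-131 - (3 + 24)) = 33 + (-485*(-1/258))*(-131 - 1*27) = 33 + 485*(-131 - 27)/258 = 33 + (485/258)*(-158) = 33 - 38315/129 = -34058/129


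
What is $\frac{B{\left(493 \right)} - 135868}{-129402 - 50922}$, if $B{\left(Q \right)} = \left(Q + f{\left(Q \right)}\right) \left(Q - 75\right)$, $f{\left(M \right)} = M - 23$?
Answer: $- \frac{133333}{90162} \approx -1.4788$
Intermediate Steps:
$f{\left(M \right)} = -23 + M$
$B{\left(Q \right)} = \left(-75 + Q\right) \left(-23 + 2 Q\right)$ ($B{\left(Q \right)} = \left(Q + \left(-23 + Q\right)\right) \left(Q - 75\right) = \left(-23 + 2 Q\right) \left(-75 + Q\right) = \left(-75 + Q\right) \left(-23 + 2 Q\right)$)
$\frac{B{\left(493 \right)} - 135868}{-129402 - 50922} = \frac{\left(1725 - 85289 + 2 \cdot 493^{2}\right) - 135868}{-129402 - 50922} = \frac{\left(1725 - 85289 + 2 \cdot 243049\right) - 135868}{-180324} = \left(\left(1725 - 85289 + 486098\right) - 135868\right) \left(- \frac{1}{180324}\right) = \left(402534 - 135868\right) \left(- \frac{1}{180324}\right) = 266666 \left(- \frac{1}{180324}\right) = - \frac{133333}{90162}$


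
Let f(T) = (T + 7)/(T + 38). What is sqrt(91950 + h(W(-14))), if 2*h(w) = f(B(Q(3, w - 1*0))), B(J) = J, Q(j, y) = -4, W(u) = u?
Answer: sqrt(106294251)/34 ≈ 303.23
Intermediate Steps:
f(T) = (7 + T)/(38 + T)
h(w) = 3/68 (h(w) = ((7 - 4)/(38 - 4))/2 = (3/34)/2 = ((1/34)*3)/2 = (1/2)*(3/34) = 3/68)
sqrt(91950 + h(W(-14))) = sqrt(91950 + 3/68) = sqrt(6252603/68) = sqrt(106294251)/34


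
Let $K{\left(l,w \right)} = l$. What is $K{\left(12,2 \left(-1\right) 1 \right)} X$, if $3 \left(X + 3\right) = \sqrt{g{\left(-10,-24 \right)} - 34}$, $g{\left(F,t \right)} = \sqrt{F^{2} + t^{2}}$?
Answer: $-36 + 8 i \sqrt{2} \approx -36.0 + 11.314 i$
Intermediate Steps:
$X = -3 + \frac{2 i \sqrt{2}}{3}$ ($X = -3 + \frac{\sqrt{\sqrt{\left(-10\right)^{2} + \left(-24\right)^{2}} - 34}}{3} = -3 + \frac{\sqrt{\sqrt{100 + 576} - 34}}{3} = -3 + \frac{\sqrt{\sqrt{676} - 34}}{3} = -3 + \frac{\sqrt{26 - 34}}{3} = -3 + \frac{\sqrt{-8}}{3} = -3 + \frac{2 i \sqrt{2}}{3} \approx -3.0 + 0.94281 i$)
$K{\left(12,2 \left(-1\right) 1 \right)} X = 12 \left(-3 + \frac{2 i \sqrt{2}}{3}\right) = -36 + 8 i \sqrt{2}$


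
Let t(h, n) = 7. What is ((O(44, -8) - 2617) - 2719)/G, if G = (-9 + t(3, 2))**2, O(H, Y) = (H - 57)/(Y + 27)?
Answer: -101397/76 ≈ -1334.2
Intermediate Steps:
O(H, Y) = (-57 + H)/(27 + Y)
G = 4 (G = (-9 + 7)**2 = (-2)**2 = 4)
((O(44, -8) - 2617) - 2719)/G = (((-57 + 44)/(27 - 8) - 2617) - 2719)/4 = ((-13/19 - 2617) - 2719)*(1/4) = (-49736/19 - 2719)*(1/4) = -101397/19*1/4 = -101397/76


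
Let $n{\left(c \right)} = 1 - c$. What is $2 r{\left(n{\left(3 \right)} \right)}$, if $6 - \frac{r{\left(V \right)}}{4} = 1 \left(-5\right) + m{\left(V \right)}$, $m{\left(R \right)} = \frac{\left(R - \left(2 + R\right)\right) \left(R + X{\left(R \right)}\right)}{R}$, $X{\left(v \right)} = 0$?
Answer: $104$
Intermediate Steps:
$m{\left(R \right)} = -2$ ($m{\left(R \right)} = \frac{\left(R - \left(2 + R\right)\right) \left(R + 0\right)}{R} = \frac{\left(-2\right) R}{R} = -2$)
$r{\left(V \right)} = 52$ ($r{\left(V \right)} = 24 - 4 \left(1 \left(-5\right) - 2\right) = 24 - 4 \left(-5 - 2\right) = 24 - -28 = 24 + 28 = 52$)
$2 r{\left(n{\left(3 \right)} \right)} = 2 \cdot 52 = 104$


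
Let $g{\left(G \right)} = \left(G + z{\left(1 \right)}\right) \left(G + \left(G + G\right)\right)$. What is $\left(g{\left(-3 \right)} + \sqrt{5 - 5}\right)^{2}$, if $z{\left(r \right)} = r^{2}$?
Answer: $324$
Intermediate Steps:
$g{\left(G \right)} = 3 G \left(1 + G\right)$ ($g{\left(G \right)} = \left(G + 1^{2}\right) \left(G + \left(G + G\right)\right) = \left(G + 1\right) \left(G + 2 G\right) = \left(1 + G\right) 3 G = 3 G \left(1 + G\right)$)
$\left(g{\left(-3 \right)} + \sqrt{5 - 5}\right)^{2} = \left(3 \left(-3\right) \left(1 - 3\right) + \sqrt{5 - 5}\right)^{2} = \left(3 \left(-3\right) \left(-2\right) + \sqrt{0}\right)^{2} = \left(18 + 0\right)^{2} = 18^{2} = 324$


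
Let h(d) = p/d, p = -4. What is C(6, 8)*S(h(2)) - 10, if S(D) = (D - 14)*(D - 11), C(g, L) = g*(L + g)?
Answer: 17462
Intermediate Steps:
h(d) = -4/d
S(D) = (-14 + D)*(-11 + D)
C(6, 8)*S(h(2)) - 10 = (6*(8 + 6))*(154 + (-4/2)**2 - (-100)/2) - 10 = (6*14)*(154 + (-4*1/2)**2 - (-100)/2) - 10 = 84*(154 + (-2)**2 - 25*(-2)) - 10 = 84*(154 + 4 + 50) - 10 = 84*208 - 10 = 17472 - 10 = 17462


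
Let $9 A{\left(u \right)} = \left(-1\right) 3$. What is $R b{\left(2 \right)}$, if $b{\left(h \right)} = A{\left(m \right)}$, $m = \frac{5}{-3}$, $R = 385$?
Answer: $- \frac{385}{3} \approx -128.33$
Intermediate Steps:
$m = - \frac{5}{3}$ ($m = 5 \left(- \frac{1}{3}\right) = - \frac{5}{3} \approx -1.6667$)
$A{\left(u \right)} = - \frac{1}{3}$ ($A{\left(u \right)} = \frac{\left(-1\right) 3}{9} = \frac{1}{9} \left(-3\right) = - \frac{1}{3}$)
$b{\left(h \right)} = - \frac{1}{3}$
$R b{\left(2 \right)} = 385 \left(- \frac{1}{3}\right) = - \frac{385}{3}$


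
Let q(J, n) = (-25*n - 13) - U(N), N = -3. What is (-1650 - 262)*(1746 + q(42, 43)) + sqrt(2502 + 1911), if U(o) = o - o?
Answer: -1258096 + sqrt(4413) ≈ -1.2580e+6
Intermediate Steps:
U(o) = 0
q(J, n) = -13 - 25*n (q(J, n) = (-25*n - 13) - 1*0 = (-13 - 25*n) + 0 = -13 - 25*n)
(-1650 - 262)*(1746 + q(42, 43)) + sqrt(2502 + 1911) = (-1650 - 262)*(1746 + (-13 - 25*43)) + sqrt(2502 + 1911) = -1912*(1746 + (-13 - 1075)) + sqrt(4413) = -1912*(1746 - 1088) + sqrt(4413) = -1912*658 + sqrt(4413) = -1258096 + sqrt(4413)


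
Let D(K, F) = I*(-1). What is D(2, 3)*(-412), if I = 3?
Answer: 1236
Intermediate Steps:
D(K, F) = -3 (D(K, F) = 3*(-1) = -3)
D(2, 3)*(-412) = -3*(-412) = 1236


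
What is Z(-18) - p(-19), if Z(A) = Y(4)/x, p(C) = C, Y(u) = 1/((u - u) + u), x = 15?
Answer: 1141/60 ≈ 19.017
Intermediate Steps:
Y(u) = 1/u (Y(u) = 1/(0 + u) = 1/u)
Z(A) = 1/60 (Z(A) = 1/(4*15) = (¼)*(1/15) = 1/60)
Z(-18) - p(-19) = 1/60 - 1*(-19) = 1/60 + 19 = 1141/60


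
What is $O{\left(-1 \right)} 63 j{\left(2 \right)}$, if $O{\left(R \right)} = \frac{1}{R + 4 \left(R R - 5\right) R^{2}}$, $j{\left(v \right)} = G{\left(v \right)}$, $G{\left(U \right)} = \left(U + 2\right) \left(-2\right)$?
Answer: $\frac{504}{17} \approx 29.647$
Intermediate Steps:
$G{\left(U \right)} = -4 - 2 U$ ($G{\left(U \right)} = \left(2 + U\right) \left(-2\right) = -4 - 2 U$)
$j{\left(v \right)} = -4 - 2 v$
$O{\left(R \right)} = \frac{1}{R + R^{2} \left(-20 + 4 R^{2}\right)}$ ($O{\left(R \right)} = \frac{1}{R + 4 \left(R^{2} - 5\right) R^{2}} = \frac{1}{R + 4 \left(-5 + R^{2}\right) R^{2}} = \frac{1}{R + \left(-20 + 4 R^{2}\right) R^{2}} = \frac{1}{R + R^{2} \left(-20 + 4 R^{2}\right)}$)
$O{\left(-1 \right)} 63 j{\left(2 \right)} = \frac{1}{\left(-1\right) \left(1 - -20 + 4 \left(-1\right)^{3}\right)} 63 \left(-4 - 4\right) = - \frac{1}{1 + 20 + 4 \left(-1\right)} 63 \left(-4 - 4\right) = - \frac{1}{1 + 20 - 4} \cdot 63 \left(-8\right) = - \frac{1}{17} \left(-504\right) = \left(-1\right) \frac{1}{17} \left(-504\right) = \left(- \frac{1}{17}\right) \left(-504\right) = \frac{504}{17}$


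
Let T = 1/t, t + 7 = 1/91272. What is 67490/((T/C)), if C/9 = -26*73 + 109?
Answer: 115711348571745/15212 ≈ 7.6066e+9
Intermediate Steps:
t = -638903/91272 (t = -7 + 1/91272 = -638903/91272 ≈ -7.0000)
T = -91272/638903 (T = 1/(-638903/91272) = -91272/638903 ≈ -0.14286)
C = -16101 (C = 9*(-26*73 + 109) = 9*(-1898 + 109) = 9*(-1789) = -16101)
67490/((T/C)) = 67490/((-91272/638903/(-16101))) = 67490/((-91272/638903*(-1/16101))) = 67490/(30424/3428992401) = 67490*(3428992401/30424) = 115711348571745/15212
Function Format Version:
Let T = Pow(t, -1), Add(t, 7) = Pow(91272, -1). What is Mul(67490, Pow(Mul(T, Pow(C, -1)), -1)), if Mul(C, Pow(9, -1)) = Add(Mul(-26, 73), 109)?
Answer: Rational(115711348571745, 15212) ≈ 7.6066e+9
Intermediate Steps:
t = Rational(-638903, 91272) (t = Add(-7, Pow(91272, -1)) = Add(-7, Rational(1, 91272)) = Rational(-638903, 91272) ≈ -7.0000)
T = Rational(-91272, 638903) (T = Pow(Rational(-638903, 91272), -1) = Rational(-91272, 638903) ≈ -0.14286)
C = -16101 (C = Mul(9, Add(Mul(-26, 73), 109)) = Mul(9, Add(-1898, 109)) = Mul(9, -1789) = -16101)
Mul(67490, Pow(Mul(T, Pow(C, -1)), -1)) = Mul(67490, Pow(Mul(Rational(-91272, 638903), Pow(-16101, -1)), -1)) = Mul(67490, Pow(Mul(Rational(-91272, 638903), Rational(-1, 16101)), -1)) = Mul(67490, Pow(Rational(30424, 3428992401), -1)) = Mul(67490, Rational(3428992401, 30424)) = Rational(115711348571745, 15212)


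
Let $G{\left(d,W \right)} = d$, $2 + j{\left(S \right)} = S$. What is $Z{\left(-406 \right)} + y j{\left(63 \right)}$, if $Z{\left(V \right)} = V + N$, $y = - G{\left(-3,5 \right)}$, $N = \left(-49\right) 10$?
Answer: $-713$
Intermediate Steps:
$j{\left(S \right)} = -2 + S$
$N = -490$
$y = 3$ ($y = \left(-1\right) \left(-3\right) = 3$)
$Z{\left(V \right)} = -490 + V$ ($Z{\left(V \right)} = V - 490 = -490 + V$)
$Z{\left(-406 \right)} + y j{\left(63 \right)} = \left(-490 - 406\right) + 3 \left(-2 + 63\right) = -896 + 3 \cdot 61 = -896 + 183 = -713$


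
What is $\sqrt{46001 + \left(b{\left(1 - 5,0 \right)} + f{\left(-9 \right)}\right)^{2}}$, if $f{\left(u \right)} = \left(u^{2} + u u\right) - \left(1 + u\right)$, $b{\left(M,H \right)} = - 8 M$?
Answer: $3 \sqrt{9645} \approx 294.63$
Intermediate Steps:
$f{\left(u \right)} = -1 - u + 2 u^{2}$ ($f{\left(u \right)} = \left(u^{2} + u^{2}\right) - \left(1 + u\right) = 2 u^{2} - \left(1 + u\right) = -1 - u + 2 u^{2}$)
$\sqrt{46001 + \left(b{\left(1 - 5,0 \right)} + f{\left(-9 \right)}\right)^{2}} = \sqrt{46001 + \left(- 8 \left(1 - 5\right) - \left(-8 - 162\right)\right)^{2}} = \sqrt{46001 + \left(\left(-8\right) \left(-4\right) + \left(-1 + 9 + 2 \cdot 81\right)\right)^{2}} = \sqrt{46001 + \left(32 + \left(-1 + 9 + 162\right)\right)^{2}} = \sqrt{46001 + \left(32 + 170\right)^{2}} = \sqrt{46001 + 202^{2}} = \sqrt{46001 + 40804} = \sqrt{86805} = 3 \sqrt{9645}$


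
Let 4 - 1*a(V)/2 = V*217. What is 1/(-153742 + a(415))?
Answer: -1/333844 ≈ -2.9954e-6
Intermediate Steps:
a(V) = 8 - 434*V (a(V) = 8 - 2*V*217 = 8 - 434*V)
1/(-153742 + a(415)) = 1/(-153742 + (8 - 434*415)) = 1/(-153742 + (8 - 180110)) = 1/(-153742 - 180102) = 1/(-333844) = -1/333844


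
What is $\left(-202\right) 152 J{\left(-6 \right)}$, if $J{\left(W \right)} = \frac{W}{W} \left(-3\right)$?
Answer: $92112$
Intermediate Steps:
$J{\left(W \right)} = -3$ ($J{\left(W \right)} = 1 \left(-3\right) = -3$)
$\left(-202\right) 152 J{\left(-6 \right)} = \left(-202\right) 152 \left(-3\right) = \left(-30704\right) \left(-3\right) = 92112$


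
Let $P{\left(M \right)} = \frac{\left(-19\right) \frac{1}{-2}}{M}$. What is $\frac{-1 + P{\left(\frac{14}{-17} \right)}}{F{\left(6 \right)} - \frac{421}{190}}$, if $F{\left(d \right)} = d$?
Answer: $- \frac{33345}{10066} \approx -3.3126$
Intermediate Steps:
$P{\left(M \right)} = \frac{19}{2 M}$ ($P{\left(M \right)} = \frac{\left(-19\right) \left(- \frac{1}{2}\right)}{M} = \frac{19}{2 M}$)
$\frac{-1 + P{\left(\frac{14}{-17} \right)}}{F{\left(6 \right)} - \frac{421}{190}} = \frac{-1 + \frac{19}{2 \frac{14}{-17}}}{6 - \frac{421}{190}} = \frac{-1 + \frac{19}{2 \cdot 14 \left(- \frac{1}{17}\right)}}{6 - \frac{421}{190}} = \frac{-1 + \frac{19}{2 \left(- \frac{14}{17}\right)}}{6 - \frac{421}{190}} = \frac{-1 + \frac{19}{2} \left(- \frac{17}{14}\right)}{\frac{719}{190}} = \left(-1 - \frac{323}{28}\right) \frac{190}{719} = \left(- \frac{351}{28}\right) \frac{190}{719} = - \frac{33345}{10066}$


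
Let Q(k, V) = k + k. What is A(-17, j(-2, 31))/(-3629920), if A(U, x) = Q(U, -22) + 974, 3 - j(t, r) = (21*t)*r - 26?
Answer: -47/181496 ≈ -0.00025896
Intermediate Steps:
Q(k, V) = 2*k
j(t, r) = 29 - 21*r*t (j(t, r) = 3 - ((21*t)*r - 26) = 3 - (21*r*t - 26) = 3 - (-26 + 21*r*t) = 3 + (26 - 21*r*t) = 29 - 21*r*t)
A(U, x) = 974 + 2*U (A(U, x) = 2*U + 974 = 974 + 2*U)
A(-17, j(-2, 31))/(-3629920) = (974 + 2*(-17))/(-3629920) = (974 - 34)*(-1/3629920) = 940*(-1/3629920) = -47/181496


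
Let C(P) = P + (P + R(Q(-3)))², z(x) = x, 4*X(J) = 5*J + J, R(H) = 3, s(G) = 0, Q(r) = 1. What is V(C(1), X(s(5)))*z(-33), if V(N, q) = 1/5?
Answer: -33/5 ≈ -6.6000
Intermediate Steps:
X(J) = 3*J/2 (X(J) = (5*J + J)/4 = (6*J)/4 = 3*J/2)
C(P) = P + (3 + P)² (C(P) = P + (P + 3)² = P + (3 + P)²)
V(N, q) = ⅕
V(C(1), X(s(5)))*z(-33) = (⅕)*(-33) = -33/5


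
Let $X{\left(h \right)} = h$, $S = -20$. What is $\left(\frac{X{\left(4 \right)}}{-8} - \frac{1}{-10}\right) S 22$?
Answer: $176$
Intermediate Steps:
$\left(\frac{X{\left(4 \right)}}{-8} - \frac{1}{-10}\right) S 22 = \left(\frac{4}{-8} - \frac{1}{-10}\right) \left(-20\right) 22 = \left(4 \left(- \frac{1}{8}\right) - - \frac{1}{10}\right) \left(-20\right) 22 = \left(- \frac{1}{2} + \frac{1}{10}\right) \left(-20\right) 22 = \left(- \frac{2}{5}\right) \left(-20\right) 22 = 8 \cdot 22 = 176$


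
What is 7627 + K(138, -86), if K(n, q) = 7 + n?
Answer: 7772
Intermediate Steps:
7627 + K(138, -86) = 7627 + (7 + 138) = 7627 + 145 = 7772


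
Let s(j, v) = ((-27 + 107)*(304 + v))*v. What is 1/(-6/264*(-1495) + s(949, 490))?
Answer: 44/1369492695 ≈ 3.2129e-8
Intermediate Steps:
s(j, v) = v*(24320 + 80*v) (s(j, v) = (80*(304 + v))*v = (24320 + 80*v)*v = v*(24320 + 80*v))
1/(-6/264*(-1495) + s(949, 490)) = 1/(-6/264*(-1495) + 80*490*(304 + 490)) = 1/(-6*1/264*(-1495) + 80*490*794) = 1/(-1/44*(-1495) + 31124800) = 1/(1495/44 + 31124800) = 1/(1369492695/44) = 44/1369492695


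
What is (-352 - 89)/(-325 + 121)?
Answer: 147/68 ≈ 2.1618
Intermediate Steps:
(-352 - 89)/(-325 + 121) = -441/(-204) = -441*(-1/204) = 147/68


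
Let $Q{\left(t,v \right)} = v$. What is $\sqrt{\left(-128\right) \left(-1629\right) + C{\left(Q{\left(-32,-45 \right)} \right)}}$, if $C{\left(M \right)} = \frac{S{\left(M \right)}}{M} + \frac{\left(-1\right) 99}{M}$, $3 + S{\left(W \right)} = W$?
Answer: $\frac{11 \sqrt{387735}}{15} \approx 456.63$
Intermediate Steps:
$S{\left(W \right)} = -3 + W$
$C{\left(M \right)} = - \frac{99}{M} + \frac{-3 + M}{M}$ ($C{\left(M \right)} = \frac{-3 + M}{M} + \frac{\left(-1\right) 99}{M} = \frac{-3 + M}{M} - \frac{99}{M} = - \frac{99}{M} + \frac{-3 + M}{M}$)
$\sqrt{\left(-128\right) \left(-1629\right) + C{\left(Q{\left(-32,-45 \right)} \right)}} = \sqrt{\left(-128\right) \left(-1629\right) + \frac{-102 - 45}{-45}} = \sqrt{208512 - - \frac{49}{15}} = \sqrt{208512 + \frac{49}{15}} = \sqrt{\frac{3127729}{15}} = \frac{11 \sqrt{387735}}{15}$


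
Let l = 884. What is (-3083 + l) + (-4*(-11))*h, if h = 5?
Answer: -1979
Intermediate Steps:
(-3083 + l) + (-4*(-11))*h = (-3083 + 884) - 4*(-11)*5 = -2199 + 44*5 = -2199 + 220 = -1979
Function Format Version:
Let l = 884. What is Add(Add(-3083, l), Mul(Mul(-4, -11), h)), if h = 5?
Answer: -1979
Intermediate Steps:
Add(Add(-3083, l), Mul(Mul(-4, -11), h)) = Add(Add(-3083, 884), Mul(Mul(-4, -11), 5)) = Add(-2199, Mul(44, 5)) = Add(-2199, 220) = -1979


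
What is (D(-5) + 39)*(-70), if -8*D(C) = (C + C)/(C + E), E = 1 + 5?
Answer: -5635/2 ≈ -2817.5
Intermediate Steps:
E = 6
D(C) = -C/(4*(6 + C)) (D(C) = -(C + C)/(8*(C + 6)) = -2*C/(8*(6 + C)) = -C/(4*(6 + C)))
(D(-5) + 39)*(-70) = (-1*(-5)/(24 + 4*(-5)) + 39)*(-70) = (-1*(-5)/(24 - 20) + 39)*(-70) = (-1*(-5)/4 + 39)*(-70) = (-1*(-5)*1/4 + 39)*(-70) = (5/4 + 39)*(-70) = (161/4)*(-70) = -5635/2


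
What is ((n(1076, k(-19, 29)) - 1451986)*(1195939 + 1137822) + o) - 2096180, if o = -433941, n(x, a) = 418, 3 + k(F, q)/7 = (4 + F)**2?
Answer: -3387615317369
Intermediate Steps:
k(F, q) = -21 + 7*(4 + F)**2
((n(1076, k(-19, 29)) - 1451986)*(1195939 + 1137822) + o) - 2096180 = ((418 - 1451986)*(1195939 + 1137822) - 433941) - 2096180 = (-1451568*2333761 - 433941) - 2096180 = (-3387612787248 - 433941) - 2096180 = -3387613221189 - 2096180 = -3387615317369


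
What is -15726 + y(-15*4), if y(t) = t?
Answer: -15786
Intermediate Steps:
-15726 + y(-15*4) = -15726 - 15*4 = -15726 - 60 = -15786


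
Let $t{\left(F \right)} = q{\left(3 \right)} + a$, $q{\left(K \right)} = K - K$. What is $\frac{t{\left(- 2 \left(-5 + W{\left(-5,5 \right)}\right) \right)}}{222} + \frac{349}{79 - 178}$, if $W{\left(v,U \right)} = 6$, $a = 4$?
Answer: $- \frac{12847}{3663} \approx -3.5072$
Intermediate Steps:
$q{\left(K \right)} = 0$
$t{\left(F \right)} = 4$ ($t{\left(F \right)} = 0 + 4 = 4$)
$\frac{t{\left(- 2 \left(-5 + W{\left(-5,5 \right)}\right) \right)}}{222} + \frac{349}{79 - 178} = \frac{4}{222} + \frac{349}{79 - 178} = 4 \cdot \frac{1}{222} + \frac{349}{79 - 178} = \frac{2}{111} + \frac{349}{-99} = \frac{2}{111} + 349 \left(- \frac{1}{99}\right) = \frac{2}{111} - \frac{349}{99} = - \frac{12847}{3663}$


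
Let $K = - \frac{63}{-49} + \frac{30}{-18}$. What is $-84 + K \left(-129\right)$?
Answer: $- \frac{244}{7} \approx -34.857$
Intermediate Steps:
$K = - \frac{8}{21}$ ($K = \left(-63\right) \left(- \frac{1}{49}\right) + 30 \left(- \frac{1}{18}\right) = \frac{9}{7} - \frac{5}{3} = - \frac{8}{21} \approx -0.38095$)
$-84 + K \left(-129\right) = -84 - - \frac{344}{7} = -84 + \frac{344}{7} = - \frac{244}{7}$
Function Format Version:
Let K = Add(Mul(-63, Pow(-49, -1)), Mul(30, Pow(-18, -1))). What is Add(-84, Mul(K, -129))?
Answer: Rational(-244, 7) ≈ -34.857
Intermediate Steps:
K = Rational(-8, 21) (K = Add(Mul(-63, Rational(-1, 49)), Mul(30, Rational(-1, 18))) = Add(Rational(9, 7), Rational(-5, 3)) = Rational(-8, 21) ≈ -0.38095)
Add(-84, Mul(K, -129)) = Add(-84, Mul(Rational(-8, 21), -129)) = Add(-84, Rational(344, 7)) = Rational(-244, 7)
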